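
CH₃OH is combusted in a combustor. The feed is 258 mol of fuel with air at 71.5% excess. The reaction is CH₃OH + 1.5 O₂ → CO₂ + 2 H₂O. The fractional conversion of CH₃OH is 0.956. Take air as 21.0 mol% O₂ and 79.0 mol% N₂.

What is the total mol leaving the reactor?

3540 mol

Stoichiometric O₂ = 1.5 × 258 = 387 mol; O₂ fed = 387 × 1.715 = 663.7 mol.
N₂ fed = 663.7 × 79/21 = 2497 mol.
Fuel reacted = 0.956 × 258 → ξ = 246.6 mol.
Outlet (n = n₀ + ν ξ):
  CH₃OH: 258 − 1(246.6) = 11.35
  O₂: 663.7 − 1.5(246.6) = 293.7
  N₂: 2497 (inert)
  CO₂: 0 + 1(246.6) = 246.6
  H₂O: 0 + 2(246.6) = 493.3
Total out = 11.35 + 293.7 + 2497 + 246.6 + 493.3 = 3542 mol.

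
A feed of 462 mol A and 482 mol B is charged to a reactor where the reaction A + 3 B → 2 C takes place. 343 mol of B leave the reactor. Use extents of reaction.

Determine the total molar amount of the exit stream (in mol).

For B: n = n₀ − 3ξ → 343 = 482 − 3ξ, giving ξ = 46.33 mol.
Outlet amounts (n = n₀ + ν ξ):
  A: 462 − 1(46.33) = 415.7
  B: 482 − 3(46.33) = 343
  C: 0 + 2(46.33) = 92.67
Total out = 415.7 + 343 + 92.67 = 851.3 mol.

851 mol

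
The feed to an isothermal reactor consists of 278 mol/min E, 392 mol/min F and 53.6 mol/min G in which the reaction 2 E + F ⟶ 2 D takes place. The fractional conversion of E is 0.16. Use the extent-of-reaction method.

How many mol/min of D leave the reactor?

E reacted = 0.16 × 278 = 44.48 mol/min; ν_E = −2, so ξ = 44.48/2 = 22.24 mol/min.
Outlet amounts (n = n₀ + ν ξ):
  E: 278 − 2(22.24) = 233.5
  F: 392 − 1(22.24) = 369.8
  D: 0 + 2(22.24) = 44.48
  G: 53.6 (inert)

44.5 mol/min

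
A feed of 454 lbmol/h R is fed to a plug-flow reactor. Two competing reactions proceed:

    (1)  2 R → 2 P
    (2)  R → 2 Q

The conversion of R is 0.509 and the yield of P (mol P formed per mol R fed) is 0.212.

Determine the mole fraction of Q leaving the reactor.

0.458

Yield of P: 2ξ₁ / 454 = 0.212 → ξ₁ = 48.12 lbmol/h.
Conversion of R: 2ξ₁ + 1ξ₂ = 0.509 × 454 = 231.1 → ξ₂ = 134.8 lbmol/h.
Outlet amounts (n = n₀ + Σ ν·ξ):
  R: 454 − 2(48.12) − 1(134.8) = 222.9
  P: 0 + 2(48.12) = 96.25
  Q: 0 + 2(134.8) = 269.7
Total out = 588.8 lbmol/h; y_Q = 269.7 / 588.8 = 0.458.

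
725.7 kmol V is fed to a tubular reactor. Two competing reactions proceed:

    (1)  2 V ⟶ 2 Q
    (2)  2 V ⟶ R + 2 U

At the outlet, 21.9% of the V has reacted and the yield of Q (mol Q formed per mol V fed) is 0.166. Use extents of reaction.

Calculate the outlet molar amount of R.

19.2 kmol

Yield of Q: 2ξ₁ / 725.7 = 0.166 → ξ₁ = 60.23 kmol.
Conversion of V: 2ξ₁ + 2ξ₂ = 0.219 × 725.7 = 158.9 → ξ₂ = 19.23 kmol.
Outlet amounts (n = n₀ + Σ ν·ξ):
  V: 725.7 − 2(60.23) − 2(19.23) = 566.8
  Q: 0 + 2(60.23) = 120.5
  R: 0 + 1(19.23) = 19.23
  U: 0 + 2(19.23) = 38.46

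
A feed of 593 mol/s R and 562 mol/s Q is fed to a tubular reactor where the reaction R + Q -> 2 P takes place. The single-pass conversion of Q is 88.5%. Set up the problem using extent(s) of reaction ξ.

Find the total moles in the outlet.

1160 mol/s

Q reacted = 0.885 × 562 = 497.4 mol/s; ν_Q = −1, so ξ = 497.4/1 = 497.4 mol/s.
Outlet amounts (n = n₀ + ν ξ):
  R: 593 − 1(497.4) = 95.63
  Q: 562 − 1(497.4) = 64.63
  P: 0 + 2(497.4) = 994.7
Total out = 95.63 + 64.63 + 994.7 = 1155 mol/s.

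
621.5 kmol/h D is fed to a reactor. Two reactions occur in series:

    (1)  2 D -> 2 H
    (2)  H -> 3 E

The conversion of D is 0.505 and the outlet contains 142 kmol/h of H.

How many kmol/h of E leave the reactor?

Conversion of D: D consumed = 2ξ₁ = 0.505 × 621.5 → ξ₁ = 156.9 kmol/h.
H balance: n_H = 0 + 2ξ₁ − 1ξ₂ = 142 → ξ₂ = (2·156.9 − 142)/1 = 171.9 kmol/h.
Outlet amounts (n = n₀ + Σ ν·ξ):
  D: 621.5 − 2(156.9) = 307.6
  H: 0 + 2(156.9) − 1(171.9) = 142
  E: 0 + 3(171.9) = 515.6

516 kmol/h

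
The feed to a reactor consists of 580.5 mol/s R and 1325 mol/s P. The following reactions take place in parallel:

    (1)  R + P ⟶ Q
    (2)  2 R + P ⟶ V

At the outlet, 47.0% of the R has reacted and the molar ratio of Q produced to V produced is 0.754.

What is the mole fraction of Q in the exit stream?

Conversion of R: R consumed = 0.47 × 580.5 = 272.8 mol/s = 1ξ₁ + 2ξ₂.
Selectivity: 1ξ₁ / (1ξ₂) = 0.754 → ξ₁ = 0.754 ξ₂.
Substitute: (1·0.754 + 2) ξ₂ = 272.8 → ξ₂ = 99.07 mol/s, ξ₁ = 74.7 mol/s.
Outlet amounts (n = n₀ + Σ ν·ξ):
  R: 580.5 − 1(74.7) − 2(99.07) = 307.7
  P: 1325 − 1(74.7) − 1(99.07) = 1151
  Q: 0 + 1(74.7) = 74.7
  V: 0 + 1(99.07) = 99.07
Total out = 1633 mol/s; y_Q = 74.7 / 1633 = 0.04575.

0.0458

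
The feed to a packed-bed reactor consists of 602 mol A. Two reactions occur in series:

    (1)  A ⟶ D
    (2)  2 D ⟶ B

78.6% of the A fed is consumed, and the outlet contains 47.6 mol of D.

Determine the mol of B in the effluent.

213 mol

Conversion of A: A consumed = 1ξ₁ = 0.786 × 602 → ξ₁ = 473.2 mol.
D balance: n_D = 0 + 1ξ₁ − 2ξ₂ = 47.6 → ξ₂ = (1·473.2 − 47.6)/2 = 212.8 mol.
Outlet amounts (n = n₀ + Σ ν·ξ):
  A: 602 − 1(473.2) = 128.8
  D: 0 + 1(473.2) − 2(212.8) = 47.6
  B: 0 + 1(212.8) = 212.8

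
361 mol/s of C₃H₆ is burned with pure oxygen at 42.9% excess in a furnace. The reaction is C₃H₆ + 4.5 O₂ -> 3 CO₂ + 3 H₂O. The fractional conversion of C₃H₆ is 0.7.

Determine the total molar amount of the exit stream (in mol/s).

2810 mol/s

Stoichiometric O₂ = 4.5 × 361 = 1624 mol/s; O₂ fed = 1624 × 1.429 = 2321 mol/s.
Fuel reacted = 0.7 × 361 → ξ = 252.7 mol/s.
Outlet (n = n₀ + ν ξ):
  C₃H₆: 361 − 1(252.7) = 108.3
  O₂: 2321 − 4.5(252.7) = 1184
  CO₂: 0 + 3(252.7) = 758.1
  H₂O: 0 + 3(252.7) = 758.1
Total out = 108.3 + 1184 + 758.1 + 758.1 = 2809 mol/s.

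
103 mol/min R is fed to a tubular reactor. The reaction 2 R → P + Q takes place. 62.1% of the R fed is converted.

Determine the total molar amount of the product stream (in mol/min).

103 mol/min

R reacted = 0.621 × 103 = 63.96 mol/min; ν_R = −2, so ξ = 63.96/2 = 31.98 mol/min.
Outlet amounts (n = n₀ + ν ξ):
  R: 103 − 2(31.98) = 39.04
  P: 0 + 1(31.98) = 31.98
  Q: 0 + 1(31.98) = 31.98
Total out = 39.04 + 31.98 + 31.98 = 103 mol/min.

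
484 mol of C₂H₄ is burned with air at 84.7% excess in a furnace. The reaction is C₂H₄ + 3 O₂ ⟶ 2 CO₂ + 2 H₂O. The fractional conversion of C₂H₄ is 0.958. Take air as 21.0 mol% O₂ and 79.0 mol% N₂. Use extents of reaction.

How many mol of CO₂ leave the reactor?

Stoichiometric O₂ = 3 × 484 = 1452 mol; O₂ fed = 1452 × 1.847 = 2682 mol.
N₂ fed = 2682 × 79/21 = 10090 mol.
Fuel reacted = 0.958 × 484 → ξ = 463.7 mol.
Outlet (n = n₀ + ν ξ):
  C₂H₄: 484 − 1(463.7) = 20.33
  O₂: 2682 − 3(463.7) = 1291
  N₂: 10090 (inert)
  CO₂: 0 + 2(463.7) = 927.3
  H₂O: 0 + 2(463.7) = 927.3

927 mol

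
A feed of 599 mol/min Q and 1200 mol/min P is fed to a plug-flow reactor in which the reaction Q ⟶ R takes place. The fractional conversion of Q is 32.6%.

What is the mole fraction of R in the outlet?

Q reacted = 0.326 × 599 = 195.3 mol/min; ν_Q = −1, so ξ = 195.3/1 = 195.3 mol/min.
Outlet amounts (n = n₀ + ν ξ):
  Q: 599 − 1(195.3) = 403.7
  R: 0 + 1(195.3) = 195.3
  P: 1200 (inert)
Total out = 1799 mol/min; y_R = 195.3 / 1799 = 0.1085.

0.109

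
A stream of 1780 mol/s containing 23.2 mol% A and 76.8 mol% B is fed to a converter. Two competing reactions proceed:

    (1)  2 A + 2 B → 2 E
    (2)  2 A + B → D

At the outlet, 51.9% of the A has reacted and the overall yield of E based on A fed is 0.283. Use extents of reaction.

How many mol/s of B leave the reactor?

Yield of E: 2ξ₁ / 413 = 0.283 → ξ₁ = 58.43 mol/s.
Conversion of A: 2ξ₁ + 2ξ₂ = 0.519 × 413 = 214.3 → ξ₂ = 48.73 mol/s.
Outlet amounts (n = n₀ + Σ ν·ξ):
  A: 413 − 2(58.43) − 2(48.73) = 198.6
  B: 1367 − 2(58.43) − 1(48.73) = 1201
  E: 0 + 2(58.43) = 116.9
  D: 0 + 1(48.73) = 48.73

1200 mol/s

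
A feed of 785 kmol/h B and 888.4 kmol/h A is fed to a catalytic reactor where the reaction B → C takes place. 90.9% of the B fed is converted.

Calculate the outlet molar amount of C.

714 kmol/h

B reacted = 0.909 × 785 = 713.6 kmol/h; ν_B = −1, so ξ = 713.6/1 = 713.6 kmol/h.
Outlet amounts (n = n₀ + ν ξ):
  B: 785 − 1(713.6) = 71.43
  C: 0 + 1(713.6) = 713.6
  A: 888.4 (inert)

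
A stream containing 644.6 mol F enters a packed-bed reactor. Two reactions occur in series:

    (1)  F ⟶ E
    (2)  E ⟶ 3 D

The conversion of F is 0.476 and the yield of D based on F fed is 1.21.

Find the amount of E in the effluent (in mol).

Conversion of F: F consumed = 1ξ₁ = 0.476 × 644.6 → ξ₁ = 306.8 mol.
Yield of D: 3ξ₂ / 644.6 = 1.21 → ξ₂ = 260 mol.
Outlet amounts (n = n₀ + Σ ν·ξ):
  F: 644.6 − 1(306.8) = 337.8
  E: 0 + 1(306.8) − 1(260) = 46.84
  D: 0 + 3(260) = 780

46.8 mol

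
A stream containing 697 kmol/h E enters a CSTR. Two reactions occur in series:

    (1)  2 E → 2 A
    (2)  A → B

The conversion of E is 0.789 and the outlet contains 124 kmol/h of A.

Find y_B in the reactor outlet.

Conversion of E: E consumed = 2ξ₁ = 0.789 × 697 → ξ₁ = 275 kmol/h.
A balance: n_A = 0 + 2ξ₁ − 1ξ₂ = 124 → ξ₂ = (2·275 − 124)/1 = 425.9 kmol/h.
Outlet amounts (n = n₀ + Σ ν·ξ):
  E: 697 − 2(275) = 147.1
  A: 0 + 2(275) − 1(425.9) = 124
  B: 0 + 1(425.9) = 425.9
Total out = 697 kmol/h; y_B = 425.9 / 697 = 0.6111.

0.611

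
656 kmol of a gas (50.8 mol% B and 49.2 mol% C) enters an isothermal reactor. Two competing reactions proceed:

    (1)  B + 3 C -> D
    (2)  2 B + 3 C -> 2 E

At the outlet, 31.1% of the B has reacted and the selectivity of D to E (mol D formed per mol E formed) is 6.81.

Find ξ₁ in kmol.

Conversion of B: B consumed = 0.311 × 333.2 = 103.6 kmol = 1ξ₁ + 2ξ₂.
Selectivity: 1ξ₁ / (2ξ₂) = 6.81 → ξ₁ = 13.62 ξ₂.
Substitute: (1·13.62 + 2) ξ₂ = 103.6 → ξ₂ = 6.635 kmol, ξ₁ = 90.37 kmol.
Outlet amounts (n = n₀ + Σ ν·ξ):
  B: 333.2 − 1(90.37) − 2(6.635) = 229.6
  C: 322.8 − 3(90.37) − 3(6.635) = 31.74
  D: 0 + 1(90.37) = 90.37
  E: 0 + 2(6.635) = 13.27

ξ₁ = 90.4 kmol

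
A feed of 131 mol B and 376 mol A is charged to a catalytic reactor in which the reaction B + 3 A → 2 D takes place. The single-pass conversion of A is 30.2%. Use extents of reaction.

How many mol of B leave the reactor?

93.1 mol

A reacted = 0.302 × 376 = 113.6 mol; ν_A = −3, so ξ = 113.6/3 = 37.85 mol.
Outlet amounts (n = n₀ + ν ξ):
  B: 131 − 1(37.85) = 93.15
  A: 376 − 3(37.85) = 262.4
  D: 0 + 2(37.85) = 75.7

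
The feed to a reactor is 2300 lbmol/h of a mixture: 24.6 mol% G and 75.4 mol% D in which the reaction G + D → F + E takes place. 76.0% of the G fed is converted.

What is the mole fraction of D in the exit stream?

0.567

G reacted = 0.76 × 565.8 = 430 lbmol/h; ν_G = −1, so ξ = 430/1 = 430 lbmol/h.
Outlet amounts (n = n₀ + ν ξ):
  G: 565.8 − 1(430) = 135.8
  D: 1734 − 1(430) = 1304
  F: 0 + 1(430) = 430
  E: 0 + 1(430) = 430
Total out = 2300 lbmol/h; y_D = 1304 / 2300 = 0.567.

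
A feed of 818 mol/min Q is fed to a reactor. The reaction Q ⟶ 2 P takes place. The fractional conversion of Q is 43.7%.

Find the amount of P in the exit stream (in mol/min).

Q reacted = 0.437 × 818 = 357.5 mol/min; ν_Q = −1, so ξ = 357.5/1 = 357.5 mol/min.
Outlet amounts (n = n₀ + ν ξ):
  Q: 818 − 1(357.5) = 460.5
  P: 0 + 2(357.5) = 714.9

715 mol/min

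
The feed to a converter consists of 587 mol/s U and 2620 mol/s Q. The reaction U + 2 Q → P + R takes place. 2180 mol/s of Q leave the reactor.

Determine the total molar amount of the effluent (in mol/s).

For Q: n = n₀ − 2ξ → 2180 = 2620 − 2ξ, giving ξ = 220 mol/s.
Outlet amounts (n = n₀ + ν ξ):
  U: 587 − 1(220) = 367
  Q: 2620 − 2(220) = 2180
  P: 0 + 1(220) = 220
  R: 0 + 1(220) = 220
Total out = 367 + 2180 + 220 + 220 = 2987 mol/s.

2990 mol/s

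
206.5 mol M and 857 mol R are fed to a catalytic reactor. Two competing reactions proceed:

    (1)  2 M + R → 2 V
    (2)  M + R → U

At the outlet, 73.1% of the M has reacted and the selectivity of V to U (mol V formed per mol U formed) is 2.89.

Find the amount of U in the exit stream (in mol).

Conversion of M: M consumed = 0.731 × 206.5 = 151 mol = 2ξ₁ + 1ξ₂.
Selectivity: 2ξ₁ / (1ξ₂) = 2.89 → ξ₁ = 1.445 ξ₂.
Substitute: (2·1.445 + 1) ξ₂ = 151 → ξ₂ = 38.81 mol, ξ₁ = 56.07 mol.
Outlet amounts (n = n₀ + Σ ν·ξ):
  M: 206.5 − 2(56.07) − 1(38.81) = 55.55
  R: 857 − 1(56.07) − 1(38.81) = 762.1
  V: 0 + 2(56.07) = 112.1
  U: 0 + 1(38.81) = 38.81

38.8 mol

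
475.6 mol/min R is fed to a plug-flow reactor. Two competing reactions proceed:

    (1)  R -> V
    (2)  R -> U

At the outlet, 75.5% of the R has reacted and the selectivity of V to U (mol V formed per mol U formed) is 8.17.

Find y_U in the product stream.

0.0823

Conversion of R: R consumed = 0.755 × 475.6 = 359.1 mol/min = 1ξ₁ + 1ξ₂.
Selectivity: 1ξ₁ / (1ξ₂) = 8.17 → ξ₁ = 8.17 ξ₂.
Substitute: (1·8.17 + 1) ξ₂ = 359.1 → ξ₂ = 39.16 mol/min, ξ₁ = 319.9 mol/min.
Outlet amounts (n = n₀ + Σ ν·ξ):
  R: 475.6 − 1(319.9) − 1(39.16) = 116.5
  V: 0 + 1(319.9) = 319.9
  U: 0 + 1(39.16) = 39.16
Total out = 475.6 mol/min; y_U = 39.16 / 475.6 = 0.08233.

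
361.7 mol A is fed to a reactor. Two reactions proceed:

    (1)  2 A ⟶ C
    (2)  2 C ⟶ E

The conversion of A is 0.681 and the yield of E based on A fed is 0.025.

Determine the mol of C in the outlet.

Conversion of A: A consumed = 2ξ₁ = 0.681 × 361.7 → ξ₁ = 123.2 mol.
Yield of E: 1ξ₂ / 361.7 = 0.025 → ξ₂ = 9.043 mol.
Outlet amounts (n = n₀ + Σ ν·ξ):
  A: 361.7 − 2(123.2) = 115.4
  C: 0 + 1(123.2) − 2(9.043) = 105.1
  E: 0 + 1(9.043) = 9.043

105 mol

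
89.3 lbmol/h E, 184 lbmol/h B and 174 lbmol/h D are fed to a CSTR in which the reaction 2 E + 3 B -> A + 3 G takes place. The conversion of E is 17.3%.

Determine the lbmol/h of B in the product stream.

161 lbmol/h

E reacted = 0.173 × 89.3 = 15.45 lbmol/h; ν_E = −2, so ξ = 15.45/2 = 7.724 lbmol/h.
Outlet amounts (n = n₀ + ν ξ):
  E: 89.3 − 2(7.724) = 73.85
  B: 184 − 3(7.724) = 160.8
  A: 0 + 1(7.724) = 7.724
  G: 0 + 3(7.724) = 23.17
  D: 174 (inert)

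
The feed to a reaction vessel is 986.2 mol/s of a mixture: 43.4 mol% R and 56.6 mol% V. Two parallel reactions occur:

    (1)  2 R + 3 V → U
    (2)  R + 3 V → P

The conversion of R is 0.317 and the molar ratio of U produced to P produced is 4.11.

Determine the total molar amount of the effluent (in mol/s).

Conversion of R: R consumed = 0.317 × 428 = 135.7 mol/s = 2ξ₁ + 1ξ₂.
Selectivity: 1ξ₁ / (1ξ₂) = 4.11 → ξ₁ = 4.11 ξ₂.
Substitute: (2·4.11 + 1) ξ₂ = 135.7 → ξ₂ = 14.72 mol/s, ξ₁ = 60.48 mol/s.
Outlet amounts (n = n₀ + Σ ν·ξ):
  R: 428 − 2(60.48) − 1(14.72) = 292.3
  V: 558.2 − 3(60.48) − 3(14.72) = 332.6
  U: 0 + 1(60.48) = 60.48
  P: 0 + 1(14.72) = 14.72
Total out = 292.3 + 332.6 + 60.48 + 14.72 = 700.1 mol/s.

700 mol/s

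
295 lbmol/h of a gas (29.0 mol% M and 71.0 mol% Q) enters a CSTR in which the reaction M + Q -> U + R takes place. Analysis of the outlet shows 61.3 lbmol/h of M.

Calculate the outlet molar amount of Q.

For M: n = n₀ − 1ξ → 61.3 = 85.55 − 1ξ, giving ξ = 24.25 lbmol/h.
Outlet amounts (n = n₀ + ν ξ):
  M: 85.55 − 1(24.25) = 61.3
  Q: 209.4 − 1(24.25) = 185.2
  U: 0 + 1(24.25) = 24.25
  R: 0 + 1(24.25) = 24.25

185 lbmol/h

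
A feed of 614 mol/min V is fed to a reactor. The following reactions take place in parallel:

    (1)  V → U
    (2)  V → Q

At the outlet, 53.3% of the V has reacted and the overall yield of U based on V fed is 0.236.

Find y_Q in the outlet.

Yield of U: 1ξ₁ / 614 = 0.236 → ξ₁ = 144.9 mol/min.
Conversion of V: 1ξ₁ + 1ξ₂ = 0.533 × 614 = 327.3 → ξ₂ = 182.4 mol/min.
Outlet amounts (n = n₀ + Σ ν·ξ):
  V: 614 − 1(144.9) − 1(182.4) = 286.7
  U: 0 + 1(144.9) = 144.9
  Q: 0 + 1(182.4) = 182.4
Total out = 614 mol/min; y_Q = 182.4 / 614 = 0.297.

0.297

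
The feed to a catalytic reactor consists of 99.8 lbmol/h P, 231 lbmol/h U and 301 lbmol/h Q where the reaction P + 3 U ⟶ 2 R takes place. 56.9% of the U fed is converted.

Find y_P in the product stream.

0.103

U reacted = 0.569 × 231 = 131.4 lbmol/h; ν_U = −3, so ξ = 131.4/3 = 43.81 lbmol/h.
Outlet amounts (n = n₀ + ν ξ):
  P: 99.8 − 1(43.81) = 55.99
  U: 231 − 3(43.81) = 99.56
  R: 0 + 2(43.81) = 87.63
  Q: 301 (inert)
Total out = 544.2 lbmol/h; y_P = 55.99 / 544.2 = 0.1029.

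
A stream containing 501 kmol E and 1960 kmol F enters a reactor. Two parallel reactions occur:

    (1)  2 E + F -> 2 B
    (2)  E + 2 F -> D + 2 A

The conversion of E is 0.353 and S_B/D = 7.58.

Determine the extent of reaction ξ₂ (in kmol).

ξ₂ = 20.6 kmol

Conversion of E: E consumed = 0.353 × 501 = 176.9 kmol = 2ξ₁ + 1ξ₂.
Selectivity: 2ξ₁ / (1ξ₂) = 7.58 → ξ₁ = 3.79 ξ₂.
Substitute: (2·3.79 + 1) ξ₂ = 176.9 → ξ₂ = 20.61 kmol, ξ₁ = 78.12 kmol.
Outlet amounts (n = n₀ + Σ ν·ξ):
  E: 501 − 2(78.12) − 1(20.61) = 324.1
  F: 1960 − 1(78.12) − 2(20.61) = 1841
  B: 0 + 2(78.12) = 156.2
  D: 0 + 1(20.61) = 20.61
  A: 0 + 2(20.61) = 41.22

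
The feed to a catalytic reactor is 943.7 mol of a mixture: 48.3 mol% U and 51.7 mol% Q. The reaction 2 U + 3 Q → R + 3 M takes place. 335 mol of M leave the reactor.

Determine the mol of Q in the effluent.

153 mol

For M: n = n₀ + 3ξ → 335 = 0 + 3ξ, giving ξ = 111.7 mol.
Outlet amounts (n = n₀ + ν ξ):
  U: 455.8 − 2(111.7) = 232.5
  Q: 487.9 − 3(111.7) = 152.9
  R: 0 + 1(111.7) = 111.7
  M: 0 + 3(111.7) = 335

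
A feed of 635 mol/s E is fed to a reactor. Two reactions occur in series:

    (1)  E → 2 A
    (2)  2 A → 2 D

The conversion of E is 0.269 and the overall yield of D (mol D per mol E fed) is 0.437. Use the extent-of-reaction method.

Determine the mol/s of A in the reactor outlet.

64.1 mol/s

Conversion of E: E consumed = 1ξ₁ = 0.269 × 635 → ξ₁ = 170.8 mol/s.
Yield of D: 2ξ₂ / 635 = 0.437 → ξ₂ = 138.7 mol/s.
Outlet amounts (n = n₀ + Σ ν·ξ):
  E: 635 − 1(170.8) = 464.2
  A: 0 + 2(170.8) − 2(138.7) = 64.13
  D: 0 + 2(138.7) = 277.5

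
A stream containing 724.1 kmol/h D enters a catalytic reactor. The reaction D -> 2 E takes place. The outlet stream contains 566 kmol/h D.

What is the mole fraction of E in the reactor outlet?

For D: n = n₀ − 1ξ → 566 = 724.1 − 1ξ, giving ξ = 158.1 kmol/h.
Outlet amounts (n = n₀ + ν ξ):
  D: 724.1 − 1(158.1) = 566
  E: 0 + 2(158.1) = 316.2
Total out = 882.2 kmol/h; y_E = 316.2 / 882.2 = 0.3584.

0.358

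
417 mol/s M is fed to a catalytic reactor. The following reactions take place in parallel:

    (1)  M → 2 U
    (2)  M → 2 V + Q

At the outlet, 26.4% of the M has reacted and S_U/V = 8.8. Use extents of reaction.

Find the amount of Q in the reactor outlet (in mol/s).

Conversion of M: M consumed = 0.264 × 417 = 110.1 mol/s = 1ξ₁ + 1ξ₂.
Selectivity: 2ξ₁ / (2ξ₂) = 8.8 → ξ₁ = 8.8 ξ₂.
Substitute: (1·8.8 + 1) ξ₂ = 110.1 → ξ₂ = 11.23 mol/s, ξ₁ = 98.85 mol/s.
Outlet amounts (n = n₀ + Σ ν·ξ):
  M: 417 − 1(98.85) − 1(11.23) = 306.9
  U: 0 + 2(98.85) = 197.7
  V: 0 + 2(11.23) = 22.47
  Q: 0 + 1(11.23) = 11.23

11.2 mol/s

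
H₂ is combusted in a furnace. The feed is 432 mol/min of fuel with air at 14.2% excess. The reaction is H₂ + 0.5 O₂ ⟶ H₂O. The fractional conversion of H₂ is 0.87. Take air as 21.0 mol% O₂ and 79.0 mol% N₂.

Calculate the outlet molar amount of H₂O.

376 mol/min

Stoichiometric O₂ = 0.5 × 432 = 216 mol/min; O₂ fed = 216 × 1.142 = 246.7 mol/min.
N₂ fed = 246.7 × 79/21 = 928 mol/min.
Fuel reacted = 0.87 × 432 → ξ = 375.8 mol/min.
Outlet (n = n₀ + ν ξ):
  H₂: 432 − 1(375.8) = 56.16
  O₂: 246.7 − 0.5(375.8) = 58.75
  N₂: 928 (inert)
  H₂O: 0 + 1(375.8) = 375.8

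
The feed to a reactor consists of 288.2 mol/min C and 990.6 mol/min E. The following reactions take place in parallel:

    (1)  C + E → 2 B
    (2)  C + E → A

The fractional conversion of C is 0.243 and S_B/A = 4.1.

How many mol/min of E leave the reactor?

921 mol/min

Conversion of C: C consumed = 0.243 × 288.2 = 70.03 mol/min = 1ξ₁ + 1ξ₂.
Selectivity: 2ξ₁ / (1ξ₂) = 4.1 → ξ₁ = 2.05 ξ₂.
Substitute: (1·2.05 + 1) ξ₂ = 70.03 → ξ₂ = 22.96 mol/min, ξ₁ = 47.07 mol/min.
Outlet amounts (n = n₀ + Σ ν·ξ):
  C: 288.2 − 1(47.07) − 1(22.96) = 218.2
  E: 990.6 − 1(47.07) − 1(22.96) = 920.6
  B: 0 + 2(47.07) = 94.14
  A: 0 + 1(22.96) = 22.96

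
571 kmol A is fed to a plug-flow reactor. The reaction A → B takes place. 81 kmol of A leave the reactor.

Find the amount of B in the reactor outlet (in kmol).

490 kmol

For A: n = n₀ − 1ξ → 81 = 571 − 1ξ, giving ξ = 490 kmol.
Outlet amounts (n = n₀ + ν ξ):
  A: 571 − 1(490) = 81
  B: 0 + 1(490) = 490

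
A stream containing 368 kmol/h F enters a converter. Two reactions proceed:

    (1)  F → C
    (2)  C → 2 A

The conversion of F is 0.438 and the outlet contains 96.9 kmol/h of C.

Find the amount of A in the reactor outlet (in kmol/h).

129 kmol/h

Conversion of F: F consumed = 1ξ₁ = 0.438 × 368 → ξ₁ = 161.2 kmol/h.
C balance: n_C = 0 + 1ξ₁ − 1ξ₂ = 96.9 → ξ₂ = (1·161.2 − 96.9)/1 = 64.28 kmol/h.
Outlet amounts (n = n₀ + Σ ν·ξ):
  F: 368 − 1(161.2) = 206.8
  C: 0 + 1(161.2) − 1(64.28) = 96.9
  A: 0 + 2(64.28) = 128.6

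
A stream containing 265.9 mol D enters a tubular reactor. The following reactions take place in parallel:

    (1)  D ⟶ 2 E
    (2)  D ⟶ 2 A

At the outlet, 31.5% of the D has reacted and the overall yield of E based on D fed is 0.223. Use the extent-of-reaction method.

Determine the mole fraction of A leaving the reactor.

Yield of E: 2ξ₁ / 265.9 = 0.223 → ξ₁ = 29.65 mol.
Conversion of D: 1ξ₁ + 1ξ₂ = 0.315 × 265.9 = 83.76 → ξ₂ = 54.11 mol.
Outlet amounts (n = n₀ + Σ ν·ξ):
  D: 265.9 − 1(29.65) − 1(54.11) = 182.1
  E: 0 + 2(29.65) = 59.3
  A: 0 + 2(54.11) = 108.2
Total out = 349.7 mol; y_A = 108.2 / 349.7 = 0.3095.

0.31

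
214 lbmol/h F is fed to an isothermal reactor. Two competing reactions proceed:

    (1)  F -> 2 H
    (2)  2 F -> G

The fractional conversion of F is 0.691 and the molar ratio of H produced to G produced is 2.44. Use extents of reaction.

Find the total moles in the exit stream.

224 lbmol/h

Conversion of F: F consumed = 0.691 × 214 = 147.9 lbmol/h = 1ξ₁ + 2ξ₂.
Selectivity: 2ξ₁ / (1ξ₂) = 2.44 → ξ₁ = 1.22 ξ₂.
Substitute: (1·1.22 + 2) ξ₂ = 147.9 → ξ₂ = 45.92 lbmol/h, ξ₁ = 56.03 lbmol/h.
Outlet amounts (n = n₀ + Σ ν·ξ):
  F: 214 − 1(56.03) − 2(45.92) = 66.13
  H: 0 + 2(56.03) = 112.1
  G: 0 + 1(45.92) = 45.92
Total out = 66.13 + 112.1 + 45.92 = 224.1 lbmol/h.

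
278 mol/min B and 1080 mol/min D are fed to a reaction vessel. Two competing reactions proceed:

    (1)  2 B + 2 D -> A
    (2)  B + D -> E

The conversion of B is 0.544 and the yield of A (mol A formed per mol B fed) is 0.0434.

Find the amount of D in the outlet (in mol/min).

Yield of A: 1ξ₁ / 278 = 0.0434 → ξ₁ = 12.07 mol/min.
Conversion of B: 2ξ₁ + 1ξ₂ = 0.544 × 278 = 151.2 → ξ₂ = 127.1 mol/min.
Outlet amounts (n = n₀ + Σ ν·ξ):
  B: 278 − 2(12.07) − 1(127.1) = 126.8
  D: 1080 − 2(12.07) − 1(127.1) = 928.8
  A: 0 + 1(12.07) = 12.07
  E: 0 + 1(127.1) = 127.1

929 mol/min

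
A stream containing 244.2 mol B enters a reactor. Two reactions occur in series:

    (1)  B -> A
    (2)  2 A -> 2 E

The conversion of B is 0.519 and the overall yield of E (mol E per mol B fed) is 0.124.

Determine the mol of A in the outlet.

Conversion of B: B consumed = 1ξ₁ = 0.519 × 244.2 → ξ₁ = 126.7 mol.
Yield of E: 2ξ₂ / 244.2 = 0.124 → ξ₂ = 15.14 mol.
Outlet amounts (n = n₀ + Σ ν·ξ):
  B: 244.2 − 1(126.7) = 117.5
  A: 0 + 1(126.7) − 2(15.14) = 96.46
  E: 0 + 2(15.14) = 30.28

96.5 mol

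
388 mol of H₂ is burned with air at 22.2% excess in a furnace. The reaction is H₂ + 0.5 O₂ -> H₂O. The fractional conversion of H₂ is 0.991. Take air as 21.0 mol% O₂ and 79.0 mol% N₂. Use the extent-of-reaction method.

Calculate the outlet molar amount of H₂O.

385 mol

Stoichiometric O₂ = 0.5 × 388 = 194 mol; O₂ fed = 194 × 1.222 = 237.1 mol.
N₂ fed = 237.1 × 79/21 = 891.8 mol.
Fuel reacted = 0.991 × 388 → ξ = 384.5 mol.
Outlet (n = n₀ + ν ξ):
  H₂: 388 − 1(384.5) = 3.492
  O₂: 237.1 − 0.5(384.5) = 44.81
  N₂: 891.8 (inert)
  H₂O: 0 + 1(384.5) = 384.5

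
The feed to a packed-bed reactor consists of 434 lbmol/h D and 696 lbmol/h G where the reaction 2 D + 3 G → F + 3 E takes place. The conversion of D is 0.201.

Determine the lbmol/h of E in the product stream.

D reacted = 0.201 × 434 = 87.23 lbmol/h; ν_D = −2, so ξ = 87.23/2 = 43.62 lbmol/h.
Outlet amounts (n = n₀ + ν ξ):
  D: 434 − 2(43.62) = 346.8
  G: 696 − 3(43.62) = 565.1
  F: 0 + 1(43.62) = 43.62
  E: 0 + 3(43.62) = 130.9

131 lbmol/h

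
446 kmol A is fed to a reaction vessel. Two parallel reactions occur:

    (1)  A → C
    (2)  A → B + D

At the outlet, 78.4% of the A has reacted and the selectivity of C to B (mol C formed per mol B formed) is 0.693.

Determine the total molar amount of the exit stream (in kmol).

Conversion of A: A consumed = 0.784 × 446 = 349.7 kmol = 1ξ₁ + 1ξ₂.
Selectivity: 1ξ₁ / (1ξ₂) = 0.693 → ξ₁ = 0.693 ξ₂.
Substitute: (1·0.693 + 1) ξ₂ = 349.7 → ξ₂ = 206.5 kmol, ξ₁ = 143.1 kmol.
Outlet amounts (n = n₀ + Σ ν·ξ):
  A: 446 − 1(143.1) − 1(206.5) = 96.34
  C: 0 + 1(143.1) = 143.1
  B: 0 + 1(206.5) = 206.5
  D: 0 + 1(206.5) = 206.5
Total out = 96.34 + 143.1 + 206.5 + 206.5 = 652.5 kmol.

653 kmol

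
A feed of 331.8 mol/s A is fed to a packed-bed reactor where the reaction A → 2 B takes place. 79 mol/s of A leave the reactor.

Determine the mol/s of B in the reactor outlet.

For A: n = n₀ − 1ξ → 79 = 331.8 − 1ξ, giving ξ = 252.8 mol/s.
Outlet amounts (n = n₀ + ν ξ):
  A: 331.8 − 1(252.8) = 79
  B: 0 + 2(252.8) = 505.6

506 mol/s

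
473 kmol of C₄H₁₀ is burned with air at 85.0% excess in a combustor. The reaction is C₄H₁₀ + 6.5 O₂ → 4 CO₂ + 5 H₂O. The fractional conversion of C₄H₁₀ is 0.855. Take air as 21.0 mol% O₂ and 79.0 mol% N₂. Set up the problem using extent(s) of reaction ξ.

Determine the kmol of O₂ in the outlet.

3060 kmol

Stoichiometric O₂ = 6.5 × 473 = 3074 kmol; O₂ fed = 3074 × 1.850 = 5688 kmol.
N₂ fed = 5688 × 79/21 = 21400 kmol.
Fuel reacted = 0.855 × 473 → ξ = 404.4 kmol.
Outlet (n = n₀ + ν ξ):
  C₄H₁₀: 473 − 1(404.4) = 68.59
  O₂: 5688 − 6.5(404.4) = 3059
  N₂: 21400 (inert)
  CO₂: 0 + 4(404.4) = 1618
  H₂O: 0 + 5(404.4) = 2022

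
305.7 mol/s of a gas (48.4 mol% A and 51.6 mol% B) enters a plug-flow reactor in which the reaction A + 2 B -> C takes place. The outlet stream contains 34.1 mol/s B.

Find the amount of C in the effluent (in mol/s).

For B: n = n₀ − 2ξ → 34.1 = 157.7 − 2ξ, giving ξ = 61.82 mol/s.
Outlet amounts (n = n₀ + ν ξ):
  A: 148 − 1(61.82) = 86.14
  B: 157.7 − 2(61.82) = 34.1
  C: 0 + 1(61.82) = 61.82

61.8 mol/s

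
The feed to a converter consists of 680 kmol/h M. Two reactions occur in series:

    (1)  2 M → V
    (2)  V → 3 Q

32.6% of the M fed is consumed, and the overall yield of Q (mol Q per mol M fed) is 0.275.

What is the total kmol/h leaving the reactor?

Conversion of M: M consumed = 2ξ₁ = 0.326 × 680 → ξ₁ = 110.8 kmol/h.
Yield of Q: 3ξ₂ / 680 = 0.275 → ξ₂ = 62.33 kmol/h.
Outlet amounts (n = n₀ + Σ ν·ξ):
  M: 680 − 2(110.8) = 458.3
  V: 0 + 1(110.8) − 1(62.33) = 48.51
  Q: 0 + 3(62.33) = 187
Total out = 458.3 + 48.51 + 187 = 693.8 kmol/h.

694 kmol/h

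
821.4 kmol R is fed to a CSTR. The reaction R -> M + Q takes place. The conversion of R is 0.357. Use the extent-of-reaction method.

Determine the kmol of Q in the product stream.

293 kmol

R reacted = 0.357 × 821.4 = 293.2 kmol; ν_R = −1, so ξ = 293.2/1 = 293.2 kmol.
Outlet amounts (n = n₀ + ν ξ):
  R: 821.4 − 1(293.2) = 528.2
  M: 0 + 1(293.2) = 293.2
  Q: 0 + 1(293.2) = 293.2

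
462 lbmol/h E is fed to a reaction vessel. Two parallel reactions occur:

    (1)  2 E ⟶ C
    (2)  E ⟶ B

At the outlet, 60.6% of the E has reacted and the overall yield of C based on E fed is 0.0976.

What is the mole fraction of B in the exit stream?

Yield of C: 1ξ₁ / 462 = 0.0976 → ξ₁ = 45.09 lbmol/h.
Conversion of E: 2ξ₁ + 1ξ₂ = 0.606 × 462 = 280 → ξ₂ = 189.8 lbmol/h.
Outlet amounts (n = n₀ + Σ ν·ξ):
  E: 462 − 2(45.09) − 1(189.8) = 182
  C: 0 + 1(45.09) = 45.09
  B: 0 + 1(189.8) = 189.8
Total out = 416.9 lbmol/h; y_B = 189.8 / 416.9 = 0.4552.

0.455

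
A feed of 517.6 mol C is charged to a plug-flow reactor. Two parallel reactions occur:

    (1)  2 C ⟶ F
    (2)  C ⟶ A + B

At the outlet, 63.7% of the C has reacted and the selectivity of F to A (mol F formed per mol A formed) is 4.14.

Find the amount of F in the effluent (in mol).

Conversion of C: C consumed = 0.637 × 517.6 = 329.7 mol = 2ξ₁ + 1ξ₂.
Selectivity: 1ξ₁ / (1ξ₂) = 4.14 → ξ₁ = 4.14 ξ₂.
Substitute: (2·4.14 + 1) ξ₂ = 329.7 → ξ₂ = 35.53 mol, ξ₁ = 147.1 mol.
Outlet amounts (n = n₀ + Σ ν·ξ):
  C: 517.6 − 2(147.1) − 1(35.53) = 187.9
  F: 0 + 1(147.1) = 147.1
  A: 0 + 1(35.53) = 35.53
  B: 0 + 1(35.53) = 35.53

147 mol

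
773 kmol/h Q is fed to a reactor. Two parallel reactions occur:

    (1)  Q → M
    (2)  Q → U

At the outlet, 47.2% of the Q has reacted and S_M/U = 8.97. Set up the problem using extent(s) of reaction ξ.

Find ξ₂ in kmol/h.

ξ₂ = 36.6 kmol/h

Conversion of Q: Q consumed = 0.472 × 773 = 364.9 kmol/h = 1ξ₁ + 1ξ₂.
Selectivity: 1ξ₁ / (1ξ₂) = 8.97 → ξ₁ = 8.97 ξ₂.
Substitute: (1·8.97 + 1) ξ₂ = 364.9 → ξ₂ = 36.6 kmol/h, ξ₁ = 328.3 kmol/h.
Outlet amounts (n = n₀ + Σ ν·ξ):
  Q: 773 − 1(328.3) − 1(36.6) = 408.1
  M: 0 + 1(328.3) = 328.3
  U: 0 + 1(36.6) = 36.6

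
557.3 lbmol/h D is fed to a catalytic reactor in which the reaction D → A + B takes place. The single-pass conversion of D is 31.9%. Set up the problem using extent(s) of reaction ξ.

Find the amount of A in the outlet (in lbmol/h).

178 lbmol/h

D reacted = 0.319 × 557.3 = 177.8 lbmol/h; ν_D = −1, so ξ = 177.8/1 = 177.8 lbmol/h.
Outlet amounts (n = n₀ + ν ξ):
  D: 557.3 − 1(177.8) = 379.5
  A: 0 + 1(177.8) = 177.8
  B: 0 + 1(177.8) = 177.8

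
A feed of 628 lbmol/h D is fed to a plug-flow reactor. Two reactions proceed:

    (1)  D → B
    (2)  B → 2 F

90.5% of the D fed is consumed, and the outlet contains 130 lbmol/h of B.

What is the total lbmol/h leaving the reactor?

1070 lbmol/h

Conversion of D: D consumed = 1ξ₁ = 0.905 × 628 → ξ₁ = 568.3 lbmol/h.
B balance: n_B = 0 + 1ξ₁ − 1ξ₂ = 130 → ξ₂ = (1·568.3 − 130)/1 = 438.3 lbmol/h.
Outlet amounts (n = n₀ + Σ ν·ξ):
  D: 628 − 1(568.3) = 59.66
  B: 0 + 1(568.3) − 1(438.3) = 130
  F: 0 + 2(438.3) = 876.7
Total out = 59.66 + 130 + 876.7 = 1066 lbmol/h.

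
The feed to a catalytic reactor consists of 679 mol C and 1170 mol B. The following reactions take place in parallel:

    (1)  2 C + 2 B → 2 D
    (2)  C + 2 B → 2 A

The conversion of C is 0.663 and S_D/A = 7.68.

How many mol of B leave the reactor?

692 mol

Conversion of C: C consumed = 0.663 × 679 = 450.2 mol = 2ξ₁ + 1ξ₂.
Selectivity: 2ξ₁ / (2ξ₂) = 7.68 → ξ₁ = 7.68 ξ₂.
Substitute: (2·7.68 + 1) ξ₂ = 450.2 → ξ₂ = 27.52 mol, ξ₁ = 211.3 mol.
Outlet amounts (n = n₀ + Σ ν·ξ):
  C: 679 − 2(211.3) − 1(27.52) = 228.8
  B: 1170 − 2(211.3) − 2(27.52) = 692.3
  D: 0 + 2(211.3) = 422.7
  A: 0 + 2(27.52) = 55.03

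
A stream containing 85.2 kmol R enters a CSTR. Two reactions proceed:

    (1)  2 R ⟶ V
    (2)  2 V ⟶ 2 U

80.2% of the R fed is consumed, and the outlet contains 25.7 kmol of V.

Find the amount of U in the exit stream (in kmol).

8.47 kmol

Conversion of R: R consumed = 2ξ₁ = 0.802 × 85.2 → ξ₁ = 34.17 kmol.
V balance: n_V = 0 + 1ξ₁ − 2ξ₂ = 25.7 → ξ₂ = (1·34.17 − 25.7)/2 = 4.233 kmol.
Outlet amounts (n = n₀ + Σ ν·ξ):
  R: 85.2 − 2(34.17) = 16.87
  V: 0 + 1(34.17) − 2(4.233) = 25.7
  U: 0 + 2(4.233) = 8.465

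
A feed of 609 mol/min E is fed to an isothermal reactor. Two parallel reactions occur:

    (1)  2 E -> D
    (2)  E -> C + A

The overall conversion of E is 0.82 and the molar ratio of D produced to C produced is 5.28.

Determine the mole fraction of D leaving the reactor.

0.538

Conversion of E: E consumed = 0.82 × 609 = 499.4 mol/min = 2ξ₁ + 1ξ₂.
Selectivity: 1ξ₁ / (1ξ₂) = 5.28 → ξ₁ = 5.28 ξ₂.
Substitute: (2·5.28 + 1) ξ₂ = 499.4 → ξ₂ = 43.2 mol/min, ξ₁ = 228.1 mol/min.
Outlet amounts (n = n₀ + Σ ν·ξ):
  E: 609 − 2(228.1) − 1(43.2) = 109.6
  D: 0 + 1(228.1) = 228.1
  C: 0 + 1(43.2) = 43.2
  A: 0 + 1(43.2) = 43.2
Total out = 424.1 mol/min; y_D = 228.1 / 424.1 = 0.5378.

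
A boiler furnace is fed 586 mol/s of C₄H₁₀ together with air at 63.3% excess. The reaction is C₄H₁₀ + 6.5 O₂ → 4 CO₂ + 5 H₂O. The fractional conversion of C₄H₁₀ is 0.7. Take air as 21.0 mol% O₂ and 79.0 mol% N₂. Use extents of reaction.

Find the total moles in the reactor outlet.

30800 mol/s

Stoichiometric O₂ = 6.5 × 586 = 3809 mol/s; O₂ fed = 3809 × 1.633 = 6220 mol/s.
N₂ fed = 6220 × 79/21 = 23400 mol/s.
Fuel reacted = 0.7 × 586 → ξ = 410.2 mol/s.
Outlet (n = n₀ + ν ξ):
  C₄H₁₀: 586 − 1(410.2) = 175.8
  O₂: 6220 − 6.5(410.2) = 3554
  N₂: 23400 (inert)
  CO₂: 0 + 4(410.2) = 1641
  H₂O: 0 + 5(410.2) = 2051
Total out = 175.8 + 3554 + 23400 + 1641 + 2051 = 30820 mol/s.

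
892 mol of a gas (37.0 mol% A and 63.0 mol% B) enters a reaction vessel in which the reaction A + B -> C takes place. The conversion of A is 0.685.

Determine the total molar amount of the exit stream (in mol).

A reacted = 0.685 × 330 = 226.1 mol; ν_A = −1, so ξ = 226.1/1 = 226.1 mol.
Outlet amounts (n = n₀ + ν ξ):
  A: 330 − 1(226.1) = 104
  B: 562 − 1(226.1) = 335.9
  C: 0 + 1(226.1) = 226.1
Total out = 104 + 335.9 + 226.1 = 665.9 mol.

666 mol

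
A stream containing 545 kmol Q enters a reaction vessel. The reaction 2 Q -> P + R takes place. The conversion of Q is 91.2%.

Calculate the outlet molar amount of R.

249 kmol

Q reacted = 0.912 × 545 = 497 kmol; ν_Q = −2, so ξ = 497/2 = 248.5 kmol.
Outlet amounts (n = n₀ + ν ξ):
  Q: 545 − 2(248.5) = 47.96
  P: 0 + 1(248.5) = 248.5
  R: 0 + 1(248.5) = 248.5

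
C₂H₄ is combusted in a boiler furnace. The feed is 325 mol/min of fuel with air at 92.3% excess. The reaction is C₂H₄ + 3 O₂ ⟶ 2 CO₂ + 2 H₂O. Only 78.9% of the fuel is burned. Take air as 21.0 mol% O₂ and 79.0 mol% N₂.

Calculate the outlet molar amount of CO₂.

513 mol/min

Stoichiometric O₂ = 3 × 325 = 975 mol/min; O₂ fed = 975 × 1.923 = 1875 mol/min.
N₂ fed = 1875 × 79/21 = 7053 mol/min.
Fuel reacted = 0.789 × 325 → ξ = 256.4 mol/min.
Outlet (n = n₀ + ν ξ):
  C₂H₄: 325 − 1(256.4) = 68.57
  O₂: 1875 − 3(256.4) = 1106
  N₂: 7053 (inert)
  CO₂: 0 + 2(256.4) = 512.9
  H₂O: 0 + 2(256.4) = 512.9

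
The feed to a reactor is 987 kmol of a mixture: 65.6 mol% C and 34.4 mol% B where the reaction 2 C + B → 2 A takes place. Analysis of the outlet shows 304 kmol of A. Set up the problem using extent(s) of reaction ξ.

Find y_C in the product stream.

For A: n = n₀ + 2ξ → 304 = 0 + 2ξ, giving ξ = 152 kmol.
Outlet amounts (n = n₀ + ν ξ):
  C: 647.5 − 2(152) = 343.5
  B: 339.5 − 1(152) = 187.5
  A: 0 + 2(152) = 304
Total out = 835 kmol; y_C = 343.5 / 835 = 0.4113.

0.411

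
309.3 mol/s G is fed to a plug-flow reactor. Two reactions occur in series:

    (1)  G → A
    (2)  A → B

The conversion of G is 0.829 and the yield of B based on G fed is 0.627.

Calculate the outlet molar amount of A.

62.5 mol/s

Conversion of G: G consumed = 1ξ₁ = 0.829 × 309.3 → ξ₁ = 256.4 mol/s.
Yield of B: 1ξ₂ / 309.3 = 0.627 → ξ₂ = 193.9 mol/s.
Outlet amounts (n = n₀ + Σ ν·ξ):
  G: 309.3 − 1(256.4) = 52.89
  A: 0 + 1(256.4) − 1(193.9) = 62.48
  B: 0 + 1(193.9) = 193.9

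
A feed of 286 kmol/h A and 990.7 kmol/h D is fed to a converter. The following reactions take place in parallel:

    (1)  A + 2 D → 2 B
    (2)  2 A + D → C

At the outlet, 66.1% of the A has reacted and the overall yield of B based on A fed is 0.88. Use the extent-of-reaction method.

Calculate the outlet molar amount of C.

Yield of B: 2ξ₁ / 286 = 0.88 → ξ₁ = 125.8 kmol/h.
Conversion of A: 1ξ₁ + 2ξ₂ = 0.661 × 286 = 189 → ξ₂ = 31.6 kmol/h.
Outlet amounts (n = n₀ + Σ ν·ξ):
  A: 286 − 1(125.8) − 2(31.6) = 96.95
  D: 990.7 − 2(125.8) − 1(31.6) = 707.4
  B: 0 + 2(125.8) = 251.7
  C: 0 + 1(31.6) = 31.6

31.6 kmol/h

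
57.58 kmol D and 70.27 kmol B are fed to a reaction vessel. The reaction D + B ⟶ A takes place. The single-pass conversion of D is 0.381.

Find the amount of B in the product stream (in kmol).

D reacted = 0.381 × 57.58 = 21.94 kmol; ν_D = −1, so ξ = 21.94/1 = 21.94 kmol.
Outlet amounts (n = n₀ + ν ξ):
  D: 57.58 − 1(21.94) = 35.64
  B: 70.27 − 1(21.94) = 48.33
  A: 0 + 1(21.94) = 21.94

48.3 kmol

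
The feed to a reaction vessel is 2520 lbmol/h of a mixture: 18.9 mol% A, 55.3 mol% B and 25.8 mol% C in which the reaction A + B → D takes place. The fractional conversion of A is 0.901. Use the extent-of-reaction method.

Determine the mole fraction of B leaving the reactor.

0.461

A reacted = 0.901 × 476.3 = 429.1 lbmol/h; ν_A = −1, so ξ = 429.1/1 = 429.1 lbmol/h.
Outlet amounts (n = n₀ + ν ξ):
  A: 476.3 − 1(429.1) = 47.15
  B: 1394 − 1(429.1) = 964.4
  D: 0 + 1(429.1) = 429.1
  C: 650.2 (inert)
Total out = 2091 lbmol/h; y_B = 964.4 / 2091 = 0.4613.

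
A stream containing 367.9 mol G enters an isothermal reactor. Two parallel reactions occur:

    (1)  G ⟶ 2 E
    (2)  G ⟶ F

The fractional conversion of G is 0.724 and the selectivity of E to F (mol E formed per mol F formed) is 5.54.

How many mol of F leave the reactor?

70.7 mol

Conversion of G: G consumed = 0.724 × 367.9 = 266.4 mol = 1ξ₁ + 1ξ₂.
Selectivity: 2ξ₁ / (1ξ₂) = 5.54 → ξ₁ = 2.77 ξ₂.
Substitute: (1·2.77 + 1) ξ₂ = 266.4 → ξ₂ = 70.65 mol, ξ₁ = 195.7 mol.
Outlet amounts (n = n₀ + Σ ν·ξ):
  G: 367.9 − 1(195.7) − 1(70.65) = 101.5
  E: 0 + 2(195.7) = 391.4
  F: 0 + 1(70.65) = 70.65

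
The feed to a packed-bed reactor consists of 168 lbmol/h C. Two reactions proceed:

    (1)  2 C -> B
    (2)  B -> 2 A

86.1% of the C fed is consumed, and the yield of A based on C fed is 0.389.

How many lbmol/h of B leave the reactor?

Conversion of C: C consumed = 2ξ₁ = 0.861 × 168 → ξ₁ = 72.32 lbmol/h.
Yield of A: 2ξ₂ / 168 = 0.389 → ξ₂ = 32.68 lbmol/h.
Outlet amounts (n = n₀ + Σ ν·ξ):
  C: 168 − 2(72.32) = 23.35
  B: 0 + 1(72.32) − 1(32.68) = 39.65
  A: 0 + 2(32.68) = 65.35

39.6 lbmol/h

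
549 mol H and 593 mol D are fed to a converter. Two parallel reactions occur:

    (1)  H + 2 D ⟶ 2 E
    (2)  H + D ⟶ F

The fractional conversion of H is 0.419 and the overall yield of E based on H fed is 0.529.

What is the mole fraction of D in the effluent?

Yield of E: 2ξ₁ / 549 = 0.529 → ξ₁ = 145.2 mol.
Conversion of H: 1ξ₁ + 1ξ₂ = 0.419 × 549 = 230 → ξ₂ = 84.82 mol.
Outlet amounts (n = n₀ + Σ ν·ξ):
  H: 549 − 1(145.2) − 1(84.82) = 319
  D: 593 − 2(145.2) − 1(84.82) = 217.8
  E: 0 + 2(145.2) = 290.4
  F: 0 + 1(84.82) = 84.82
Total out = 912 mol; y_D = 217.8 / 912 = 0.2388.

0.239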